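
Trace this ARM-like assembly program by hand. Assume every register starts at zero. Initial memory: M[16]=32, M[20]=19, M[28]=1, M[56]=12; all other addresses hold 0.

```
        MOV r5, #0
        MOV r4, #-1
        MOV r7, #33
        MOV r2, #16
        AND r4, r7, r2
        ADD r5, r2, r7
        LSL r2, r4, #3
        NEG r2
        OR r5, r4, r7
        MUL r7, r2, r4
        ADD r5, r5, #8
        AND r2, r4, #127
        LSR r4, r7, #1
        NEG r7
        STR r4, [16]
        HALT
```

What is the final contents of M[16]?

after MOV r5, #0: r5=0
after MOV r4, #-1: r4=-1
after MOV r7, #33: r7=33
after MOV r2, #16: r2=16
after AND r4, r7, r2: r4=33&16=0
after ADD r5, r2, r7: r5=16+33=49
after LSL r2, r4, #3: r2=0<<3=0
after NEG r2: r2=-(0)=0
after OR r5, r4, r7: r5=0|33=33
after MUL r7, r2, r4: r7=0*0=0
after ADD r5, r5, #8: r5=33+8=41
after AND r2, r4, #127: r2=0&127=0
after LSR r4, r7, #1: r4=0>>1=0
after NEG r7: r7=-(0)=0
STR r4, [16] → M[16]=0
halt.

0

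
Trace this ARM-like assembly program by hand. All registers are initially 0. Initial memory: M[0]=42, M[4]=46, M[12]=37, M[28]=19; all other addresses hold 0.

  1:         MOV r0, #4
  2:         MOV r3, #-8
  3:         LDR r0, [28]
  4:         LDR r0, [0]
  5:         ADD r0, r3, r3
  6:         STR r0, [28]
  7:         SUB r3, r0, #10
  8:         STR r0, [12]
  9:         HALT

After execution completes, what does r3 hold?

-26

after MOV r0, #4: r0=4
after MOV r3, #-8: r3=-8
after LDR r0, [28]: r0=M[28]=19
after LDR r0, [0]: r0=M[0]=42
after ADD r0, r3, r3: r0=(-8)+(-8)=-16
STR r0, [28] → M[28]=-16
after SUB r3, r0, #10: r3=(-16)-10=-26
STR r0, [12] → M[12]=-16
halt.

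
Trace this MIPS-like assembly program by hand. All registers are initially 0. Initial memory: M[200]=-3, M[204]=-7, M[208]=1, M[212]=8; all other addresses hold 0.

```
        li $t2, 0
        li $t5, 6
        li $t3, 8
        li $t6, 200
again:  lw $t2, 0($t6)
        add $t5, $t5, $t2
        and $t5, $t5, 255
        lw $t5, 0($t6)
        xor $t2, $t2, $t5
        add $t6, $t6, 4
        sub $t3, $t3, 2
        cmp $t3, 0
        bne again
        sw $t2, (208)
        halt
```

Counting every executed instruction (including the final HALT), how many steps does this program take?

42

after li $t2, 0: $t2=0
after li $t5, 6: $t5=6
after li $t3, 8: $t3=8
after li $t6, 200: $t6=200
after lw $t2, 0($t6): $t2=M[200]=-3
after add $t5, $t5, $t2: $t5=6+(-3)=3
after and $t5, $t5, 255: $t5=3&255=3
after lw $t5, 0($t6): $t5=M[200]=-3
after xor $t2, $t2, $t5: $t2=(-3)^(-3)=0
after add $t6, $t6, 4: $t6=200+4=204
after sub $t3, $t3, 2: $t3=8-2=6
cmp $t3, 0  (cmp 6,0)
bne again: taken
after lw $t2, 0($t6): $t2=M[204]=-7
after add $t5, $t5, $t2: $t5=(-3)+(-7)=-10
after and $t5, $t5, 255: $t5=(-10)&255=246
after lw $t5, 0($t6): $t5=M[204]=-7
after xor $t2, $t2, $t5: $t2=(-7)^(-7)=0
after add $t6, $t6, 4: $t6=204+4=208
after sub $t3, $t3, 2: $t3=6-2=4
cmp $t3, 0  (cmp 4,0)
bne again: taken
after lw $t2, 0($t6): $t2=M[208]=1
after add $t5, $t5, $t2: $t5=(-7)+1=-6
after and $t5, $t5, 255: $t5=(-6)&255=250
after lw $t5, 0($t6): $t5=M[208]=1
after xor $t2, $t2, $t5: $t2=1^1=0
after add $t6, $t6, 4: $t6=208+4=212
after sub $t3, $t3, 2: $t3=4-2=2
cmp $t3, 0  (cmp 2,0)
bne again: taken
after lw $t2, 0($t6): $t2=M[212]=8
after add $t5, $t5, $t2: $t5=1+8=9
after and $t5, $t5, 255: $t5=9&255=9
after lw $t5, 0($t6): $t5=M[212]=8
after xor $t2, $t2, $t5: $t2=8^8=0
after add $t6, $t6, 4: $t6=212+4=216
after sub $t3, $t3, 2: $t3=2-2=0
cmp $t3, 0  (cmp 0,0)
bne again: not taken
sw $t2, (208) → M[208]=0
halt.
Total executed instructions: 42.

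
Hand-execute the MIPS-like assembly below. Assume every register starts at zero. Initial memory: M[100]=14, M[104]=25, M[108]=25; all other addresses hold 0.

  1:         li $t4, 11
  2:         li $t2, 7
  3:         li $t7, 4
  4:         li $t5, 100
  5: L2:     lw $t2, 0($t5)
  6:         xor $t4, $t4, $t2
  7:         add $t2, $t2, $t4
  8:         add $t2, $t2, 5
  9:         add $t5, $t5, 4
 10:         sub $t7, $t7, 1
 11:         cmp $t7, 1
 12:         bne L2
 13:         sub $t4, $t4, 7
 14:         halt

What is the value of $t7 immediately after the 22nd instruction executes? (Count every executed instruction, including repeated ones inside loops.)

$t4=11
$t2=7
$t7=4
$t5=100
$t2=M[100]=14
$t4=11^14=5
$t2=14+5=19
$t2=19+5=24
$t5=100+4=104
$t7=4-1=3
cmp $t7, 1  (cmp 3,1)
bne L2: taken
$t2=M[104]=25
$t4=5^25=28
$t2=25+28=53
$t2=53+5=58
$t5=104+4=108
$t7=3-1=2
cmp $t7, 1  (cmp 2,1)
bne L2: taken
$t2=M[108]=25
$t4=28^25=5
After step 22: $t7 = 2.

2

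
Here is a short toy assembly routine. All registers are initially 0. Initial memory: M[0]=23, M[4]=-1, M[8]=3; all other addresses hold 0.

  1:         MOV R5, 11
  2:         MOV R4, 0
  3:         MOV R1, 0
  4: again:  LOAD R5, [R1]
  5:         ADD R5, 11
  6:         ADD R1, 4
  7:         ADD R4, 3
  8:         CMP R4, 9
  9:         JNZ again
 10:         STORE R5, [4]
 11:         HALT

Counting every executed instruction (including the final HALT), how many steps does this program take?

23

MOV R5, 11 → R5=11
MOV R4, 0 → R4=0
MOV R1, 0 → R1=0
LOAD R5, [R1] → R5=M[0]=23
ADD R5, 11 → R5=23+11=34
ADD R1, 4 → R1=0+4=4
ADD R4, 3 → R4=0+3=3
CMP R4, 9  (cmp 3,9)
JNZ again: taken
LOAD R5, [R1] → R5=M[4]=-1
ADD R5, 11 → R5=(-1)+11=10
ADD R1, 4 → R1=4+4=8
ADD R4, 3 → R4=3+3=6
CMP R4, 9  (cmp 6,9)
JNZ again: taken
LOAD R5, [R1] → R5=M[8]=3
ADD R5, 11 → R5=3+11=14
ADD R1, 4 → R1=8+4=12
ADD R4, 3 → R4=6+3=9
CMP R4, 9  (cmp 9,9)
JNZ again: not taken
STORE R5, [4] → M[4]=14
halt.
Total executed instructions: 23.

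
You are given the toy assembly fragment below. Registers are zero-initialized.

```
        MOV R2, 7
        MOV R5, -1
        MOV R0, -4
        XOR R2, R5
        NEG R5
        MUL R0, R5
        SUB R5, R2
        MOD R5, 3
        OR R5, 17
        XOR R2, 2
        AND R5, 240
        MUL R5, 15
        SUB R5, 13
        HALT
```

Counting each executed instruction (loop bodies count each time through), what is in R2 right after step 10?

after MOV R2, 7: R2=7
after MOV R5, -1: R5=-1
after MOV R0, -4: R0=-4
after XOR R2, R5: R2=7^(-1)=-8
after NEG R5: R5=-(-1)=1
after MUL R0, R5: R0=(-4)*1=-4
after SUB R5, R2: R5=1-(-8)=9
after MOD R5, 3: R5=9%3=0
after OR R5, 17: R5=0|17=17
after XOR R2, 2: R2=(-8)^2=-6
After step 10: R2 = -6.

-6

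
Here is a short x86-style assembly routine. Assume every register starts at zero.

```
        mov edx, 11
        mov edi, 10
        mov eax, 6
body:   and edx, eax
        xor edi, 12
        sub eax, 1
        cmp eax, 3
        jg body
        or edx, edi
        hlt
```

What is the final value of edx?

edx=11
edi=10
eax=6
edx=11&6=2
edi=10^12=6
eax=6-1=5
cmp eax, 3  (cmp 5,3)
jg body: taken
edx=2&5=0
edi=6^12=10
eax=5-1=4
cmp eax, 3  (cmp 4,3)
jg body: taken
edx=0&4=0
edi=10^12=6
eax=4-1=3
cmp eax, 3  (cmp 3,3)
jg body: not taken
edx=0|6=6
halt.

6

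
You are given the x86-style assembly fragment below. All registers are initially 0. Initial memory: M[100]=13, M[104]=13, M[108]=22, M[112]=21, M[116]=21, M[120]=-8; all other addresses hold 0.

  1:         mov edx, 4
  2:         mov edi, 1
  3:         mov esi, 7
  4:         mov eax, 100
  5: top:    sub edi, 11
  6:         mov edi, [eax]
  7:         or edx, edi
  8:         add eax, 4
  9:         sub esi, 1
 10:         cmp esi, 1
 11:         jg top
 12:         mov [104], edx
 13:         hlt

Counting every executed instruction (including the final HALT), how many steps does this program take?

48

edx=4
edi=1
esi=7
eax=100
edi=1-11=-10
edi=M[100]=13
edx=4|13=13
eax=100+4=104
esi=7-1=6
cmp esi, 1  (cmp 6,1)
jg top: taken
edi=13-11=2
edi=M[104]=13
edx=13|13=13
eax=104+4=108
esi=6-1=5
cmp esi, 1  (cmp 5,1)
jg top: taken
edi=13-11=2
edi=M[108]=22
edx=13|22=31
eax=108+4=112
esi=5-1=4
cmp esi, 1  (cmp 4,1)
jg top: taken
edi=22-11=11
edi=M[112]=21
edx=31|21=31
eax=112+4=116
esi=4-1=3
cmp esi, 1  (cmp 3,1)
jg top: taken
edi=21-11=10
edi=M[116]=21
edx=31|21=31
eax=116+4=120
esi=3-1=2
cmp esi, 1  (cmp 2,1)
jg top: taken
edi=21-11=10
edi=M[120]=-8
edx=31|(-8)=-1
eax=120+4=124
esi=2-1=1
cmp esi, 1  (cmp 1,1)
jg top: not taken
mov [104], edx → M[104]=-1
halt.
Total executed instructions: 48.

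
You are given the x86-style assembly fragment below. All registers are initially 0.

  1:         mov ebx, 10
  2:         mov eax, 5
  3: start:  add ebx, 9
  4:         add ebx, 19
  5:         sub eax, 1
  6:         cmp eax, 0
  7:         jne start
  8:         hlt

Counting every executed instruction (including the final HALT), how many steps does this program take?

28

mov ebx, 10 → ebx=10
mov eax, 5 → eax=5
add ebx, 9 → ebx=10+9=19
add ebx, 19 → ebx=19+19=38
sub eax, 1 → eax=5-1=4
cmp eax, 0  (cmp 4,0)
jne start: taken
add ebx, 9 → ebx=38+9=47
add ebx, 19 → ebx=47+19=66
sub eax, 1 → eax=4-1=3
cmp eax, 0  (cmp 3,0)
jne start: taken
add ebx, 9 → ebx=66+9=75
add ebx, 19 → ebx=75+19=94
sub eax, 1 → eax=3-1=2
cmp eax, 0  (cmp 2,0)
jne start: taken
add ebx, 9 → ebx=94+9=103
add ebx, 19 → ebx=103+19=122
sub eax, 1 → eax=2-1=1
cmp eax, 0  (cmp 1,0)
jne start: taken
add ebx, 9 → ebx=122+9=131
add ebx, 19 → ebx=131+19=150
sub eax, 1 → eax=1-1=0
cmp eax, 0  (cmp 0,0)
jne start: not taken
halt.
Total executed instructions: 28.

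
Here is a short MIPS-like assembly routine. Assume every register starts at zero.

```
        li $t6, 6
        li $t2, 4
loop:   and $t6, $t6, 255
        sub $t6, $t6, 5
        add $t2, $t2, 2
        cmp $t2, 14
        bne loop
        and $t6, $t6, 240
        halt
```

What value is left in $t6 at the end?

after li $t6, 6: $t6=6
after li $t2, 4: $t2=4
after and $t6, $t6, 255: $t6=6&255=6
after sub $t6, $t6, 5: $t6=6-5=1
after add $t2, $t2, 2: $t2=4+2=6
cmp $t2, 14  (cmp 6,14)
bne loop: taken
after and $t6, $t6, 255: $t6=1&255=1
after sub $t6, $t6, 5: $t6=1-5=-4
after add $t2, $t2, 2: $t2=6+2=8
cmp $t2, 14  (cmp 8,14)
bne loop: taken
after and $t6, $t6, 255: $t6=(-4)&255=252
after sub $t6, $t6, 5: $t6=252-5=247
after add $t2, $t2, 2: $t2=8+2=10
cmp $t2, 14  (cmp 10,14)
bne loop: taken
after and $t6, $t6, 255: $t6=247&255=247
after sub $t6, $t6, 5: $t6=247-5=242
after add $t2, $t2, 2: $t2=10+2=12
cmp $t2, 14  (cmp 12,14)
bne loop: taken
after and $t6, $t6, 255: $t6=242&255=242
after sub $t6, $t6, 5: $t6=242-5=237
after add $t2, $t2, 2: $t2=12+2=14
cmp $t2, 14  (cmp 14,14)
bne loop: not taken
after and $t6, $t6, 240: $t6=237&240=224
halt.

224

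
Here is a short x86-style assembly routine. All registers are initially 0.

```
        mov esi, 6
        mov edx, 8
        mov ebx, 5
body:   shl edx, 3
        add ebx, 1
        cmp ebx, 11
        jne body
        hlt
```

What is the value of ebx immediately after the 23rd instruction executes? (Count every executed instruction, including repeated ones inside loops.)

mov esi, 6 → esi=6
mov edx, 8 → edx=8
mov ebx, 5 → ebx=5
shl edx, 3 → edx=8<<3=64
add ebx, 1 → ebx=5+1=6
cmp ebx, 11  (cmp 6,11)
jne body: taken
shl edx, 3 → edx=64<<3=512
add ebx, 1 → ebx=6+1=7
cmp ebx, 11  (cmp 7,11)
jne body: taken
shl edx, 3 → edx=512<<3=4096
add ebx, 1 → ebx=7+1=8
cmp ebx, 11  (cmp 8,11)
jne body: taken
shl edx, 3 → edx=4096<<3=32768
add ebx, 1 → ebx=8+1=9
cmp ebx, 11  (cmp 9,11)
jne body: taken
shl edx, 3 → edx=32768<<3=262144
add ebx, 1 → ebx=9+1=10
cmp ebx, 11  (cmp 10,11)
jne body: taken
After step 23: ebx = 10.

10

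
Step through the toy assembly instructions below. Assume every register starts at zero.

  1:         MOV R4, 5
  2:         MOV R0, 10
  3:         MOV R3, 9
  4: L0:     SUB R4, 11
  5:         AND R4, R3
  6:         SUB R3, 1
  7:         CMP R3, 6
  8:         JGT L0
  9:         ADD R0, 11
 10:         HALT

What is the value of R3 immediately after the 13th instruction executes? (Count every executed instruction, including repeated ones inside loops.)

7

R4=5
R0=10
R3=9
R4=5-11=-6
R4=(-6)&9=8
R3=9-1=8
CMP R3, 6  (cmp 8,6)
JGT L0: taken
R4=8-11=-3
R4=(-3)&8=8
R3=8-1=7
CMP R3, 6  (cmp 7,6)
JGT L0: taken
After step 13: R3 = 7.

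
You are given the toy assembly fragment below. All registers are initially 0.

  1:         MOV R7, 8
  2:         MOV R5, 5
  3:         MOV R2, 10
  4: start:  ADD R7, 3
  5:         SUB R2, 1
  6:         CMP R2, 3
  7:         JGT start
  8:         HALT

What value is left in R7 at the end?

29

MOV R7, 8 → R7=8
MOV R5, 5 → R5=5
MOV R2, 10 → R2=10
ADD R7, 3 → R7=8+3=11
SUB R2, 1 → R2=10-1=9
CMP R2, 3  (cmp 9,3)
JGT start: taken
ADD R7, 3 → R7=11+3=14
SUB R2, 1 → R2=9-1=8
CMP R2, 3  (cmp 8,3)
JGT start: taken
ADD R7, 3 → R7=14+3=17
SUB R2, 1 → R2=8-1=7
CMP R2, 3  (cmp 7,3)
JGT start: taken
ADD R7, 3 → R7=17+3=20
SUB R2, 1 → R2=7-1=6
CMP R2, 3  (cmp 6,3)
JGT start: taken
ADD R7, 3 → R7=20+3=23
SUB R2, 1 → R2=6-1=5
CMP R2, 3  (cmp 5,3)
JGT start: taken
ADD R7, 3 → R7=23+3=26
SUB R2, 1 → R2=5-1=4
CMP R2, 3  (cmp 4,3)
JGT start: taken
ADD R7, 3 → R7=26+3=29
SUB R2, 1 → R2=4-1=3
CMP R2, 3  (cmp 3,3)
JGT start: not taken
halt.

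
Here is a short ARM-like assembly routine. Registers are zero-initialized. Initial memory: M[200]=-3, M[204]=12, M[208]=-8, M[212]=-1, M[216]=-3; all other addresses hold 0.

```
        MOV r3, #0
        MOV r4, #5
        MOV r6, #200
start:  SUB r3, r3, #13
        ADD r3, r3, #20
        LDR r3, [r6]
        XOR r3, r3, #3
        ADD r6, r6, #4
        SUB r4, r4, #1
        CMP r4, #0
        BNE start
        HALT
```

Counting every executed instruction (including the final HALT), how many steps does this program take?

44

r3=0
r4=5
r6=200
r3=0-13=-13
r3=(-13)+20=7
r3=M[200]=-3
r3=(-3)^3=-2
r6=200+4=204
r4=5-1=4
CMP r4, #0  (cmp 4,0)
BNE start: taken
r3=(-2)-13=-15
r3=(-15)+20=5
r3=M[204]=12
r3=12^3=15
r6=204+4=208
r4=4-1=3
CMP r4, #0  (cmp 3,0)
BNE start: taken
r3=15-13=2
r3=2+20=22
r3=M[208]=-8
r3=(-8)^3=-5
r6=208+4=212
r4=3-1=2
CMP r4, #0  (cmp 2,0)
BNE start: taken
r3=(-5)-13=-18
r3=(-18)+20=2
r3=M[212]=-1
r3=(-1)^3=-4
r6=212+4=216
r4=2-1=1
CMP r4, #0  (cmp 1,0)
BNE start: taken
r3=(-4)-13=-17
r3=(-17)+20=3
r3=M[216]=-3
r3=(-3)^3=-2
r6=216+4=220
r4=1-1=0
CMP r4, #0  (cmp 0,0)
BNE start: not taken
halt.
Total executed instructions: 44.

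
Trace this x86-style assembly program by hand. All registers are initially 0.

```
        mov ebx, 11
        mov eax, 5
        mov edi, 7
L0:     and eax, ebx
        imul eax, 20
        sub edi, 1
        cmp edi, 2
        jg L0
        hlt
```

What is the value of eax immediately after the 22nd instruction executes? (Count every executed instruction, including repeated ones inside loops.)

0

after mov ebx, 11: ebx=11
after mov eax, 5: eax=5
after mov edi, 7: edi=7
after and eax, ebx: eax=5&11=1
after imul eax, 20: eax=1*20=20
after sub edi, 1: edi=7-1=6
cmp edi, 2  (cmp 6,2)
jg L0: taken
after and eax, ebx: eax=20&11=0
after imul eax, 20: eax=0*20=0
after sub edi, 1: edi=6-1=5
cmp edi, 2  (cmp 5,2)
jg L0: taken
after and eax, ebx: eax=0&11=0
after imul eax, 20: eax=0*20=0
after sub edi, 1: edi=5-1=4
cmp edi, 2  (cmp 4,2)
jg L0: taken
after and eax, ebx: eax=0&11=0
after imul eax, 20: eax=0*20=0
after sub edi, 1: edi=4-1=3
cmp edi, 2  (cmp 3,2)
After step 22: eax = 0.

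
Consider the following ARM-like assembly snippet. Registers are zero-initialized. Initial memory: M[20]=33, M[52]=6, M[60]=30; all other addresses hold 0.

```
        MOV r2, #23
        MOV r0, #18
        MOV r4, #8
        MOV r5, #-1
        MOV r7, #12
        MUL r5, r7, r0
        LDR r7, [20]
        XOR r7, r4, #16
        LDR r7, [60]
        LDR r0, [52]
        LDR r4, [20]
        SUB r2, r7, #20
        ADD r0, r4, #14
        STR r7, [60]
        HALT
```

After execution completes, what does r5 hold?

r2=23
r0=18
r4=8
r5=-1
r7=12
r5=12*18=216
r7=M[20]=33
r7=8^16=24
r7=M[60]=30
r0=M[52]=6
r4=M[20]=33
r2=30-20=10
r0=33+14=47
STR r7, [60] → M[60]=30
halt.

216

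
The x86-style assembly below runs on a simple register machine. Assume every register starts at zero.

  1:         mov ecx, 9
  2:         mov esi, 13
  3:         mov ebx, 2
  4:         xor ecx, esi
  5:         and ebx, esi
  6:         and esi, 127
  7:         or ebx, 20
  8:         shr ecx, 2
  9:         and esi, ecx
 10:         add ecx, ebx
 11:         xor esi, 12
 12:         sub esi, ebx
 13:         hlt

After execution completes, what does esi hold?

mov ecx, 9 → ecx=9
mov esi, 13 → esi=13
mov ebx, 2 → ebx=2
xor ecx, esi → ecx=9^13=4
and ebx, esi → ebx=2&13=0
and esi, 127 → esi=13&127=13
or ebx, 20 → ebx=0|20=20
shr ecx, 2 → ecx=4>>2=1
and esi, ecx → esi=13&1=1
add ecx, ebx → ecx=1+20=21
xor esi, 12 → esi=1^12=13
sub esi, ebx → esi=13-20=-7
halt.

-7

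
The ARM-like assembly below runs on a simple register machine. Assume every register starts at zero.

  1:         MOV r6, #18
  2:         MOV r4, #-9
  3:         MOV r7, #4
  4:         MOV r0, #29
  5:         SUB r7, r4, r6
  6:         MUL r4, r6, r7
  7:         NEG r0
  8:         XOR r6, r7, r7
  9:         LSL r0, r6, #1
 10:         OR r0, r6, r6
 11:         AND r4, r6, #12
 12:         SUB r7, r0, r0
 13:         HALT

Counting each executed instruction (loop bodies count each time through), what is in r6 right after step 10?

r6=18
r4=-9
r7=4
r0=29
r7=(-9)-18=-27
r4=18*(-27)=-486
r0=-(29)=-29
r6=(-27)^(-27)=0
r0=0<<1=0
r0=0|0=0
After step 10: r6 = 0.

0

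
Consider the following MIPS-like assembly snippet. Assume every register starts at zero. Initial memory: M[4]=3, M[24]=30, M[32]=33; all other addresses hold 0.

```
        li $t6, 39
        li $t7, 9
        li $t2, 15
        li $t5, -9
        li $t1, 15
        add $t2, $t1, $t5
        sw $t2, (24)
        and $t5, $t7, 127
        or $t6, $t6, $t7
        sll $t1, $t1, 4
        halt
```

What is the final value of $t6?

after li $t6, 39: $t6=39
after li $t7, 9: $t7=9
after li $t2, 15: $t2=15
after li $t5, -9: $t5=-9
after li $t1, 15: $t1=15
after add $t2, $t1, $t5: $t2=15+(-9)=6
sw $t2, (24) → M[24]=6
after and $t5, $t7, 127: $t5=9&127=9
after or $t6, $t6, $t7: $t6=39|9=47
after sll $t1, $t1, 4: $t1=15<<4=240
halt.

47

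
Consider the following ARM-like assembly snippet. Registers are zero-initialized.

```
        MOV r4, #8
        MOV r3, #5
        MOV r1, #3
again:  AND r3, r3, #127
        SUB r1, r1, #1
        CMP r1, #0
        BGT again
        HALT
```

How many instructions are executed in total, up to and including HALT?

r4=8
r3=5
r1=3
r3=5&127=5
r1=3-1=2
CMP r1, #0  (cmp 2,0)
BGT again: taken
r3=5&127=5
r1=2-1=1
CMP r1, #0  (cmp 1,0)
BGT again: taken
r3=5&127=5
r1=1-1=0
CMP r1, #0  (cmp 0,0)
BGT again: not taken
halt.
Total executed instructions: 16.

16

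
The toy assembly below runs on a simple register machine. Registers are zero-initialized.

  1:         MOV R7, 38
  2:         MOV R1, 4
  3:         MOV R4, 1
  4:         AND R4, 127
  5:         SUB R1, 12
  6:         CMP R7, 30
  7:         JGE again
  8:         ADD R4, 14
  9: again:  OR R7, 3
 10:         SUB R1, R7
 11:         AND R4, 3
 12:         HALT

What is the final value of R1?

R7=38
R1=4
R4=1
R4=1&127=1
R1=4-12=-8
CMP R7, 30  (cmp 38,30)
JGE again: taken
R7=38|3=39
R1=(-8)-39=-47
R4=1&3=1
halt.

-47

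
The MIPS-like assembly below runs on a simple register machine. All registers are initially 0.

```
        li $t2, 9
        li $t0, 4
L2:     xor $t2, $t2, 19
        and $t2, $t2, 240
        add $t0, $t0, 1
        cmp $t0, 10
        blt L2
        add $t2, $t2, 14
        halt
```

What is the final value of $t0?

10

$t2=9
$t0=4
$t2=9^19=26
$t2=26&240=16
$t0=4+1=5
cmp $t0, 10  (cmp 5,10)
blt L2: taken
$t2=16^19=3
$t2=3&240=0
$t0=5+1=6
cmp $t0, 10  (cmp 6,10)
blt L2: taken
$t2=0^19=19
$t2=19&240=16
$t0=6+1=7
cmp $t0, 10  (cmp 7,10)
blt L2: taken
$t2=16^19=3
$t2=3&240=0
$t0=7+1=8
cmp $t0, 10  (cmp 8,10)
blt L2: taken
$t2=0^19=19
$t2=19&240=16
$t0=8+1=9
cmp $t0, 10  (cmp 9,10)
blt L2: taken
$t2=16^19=3
$t2=3&240=0
$t0=9+1=10
cmp $t0, 10  (cmp 10,10)
blt L2: not taken
$t2=0+14=14
halt.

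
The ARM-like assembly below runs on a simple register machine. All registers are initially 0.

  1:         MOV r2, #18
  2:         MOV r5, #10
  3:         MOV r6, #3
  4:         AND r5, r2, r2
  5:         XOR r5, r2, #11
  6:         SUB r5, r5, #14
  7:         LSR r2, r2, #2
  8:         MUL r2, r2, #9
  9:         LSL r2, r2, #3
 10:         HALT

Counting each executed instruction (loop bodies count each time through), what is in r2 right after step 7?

r2=18
r5=10
r6=3
r5=18&18=18
r5=18^11=25
r5=25-14=11
r2=18>>2=4
After step 7: r2 = 4.

4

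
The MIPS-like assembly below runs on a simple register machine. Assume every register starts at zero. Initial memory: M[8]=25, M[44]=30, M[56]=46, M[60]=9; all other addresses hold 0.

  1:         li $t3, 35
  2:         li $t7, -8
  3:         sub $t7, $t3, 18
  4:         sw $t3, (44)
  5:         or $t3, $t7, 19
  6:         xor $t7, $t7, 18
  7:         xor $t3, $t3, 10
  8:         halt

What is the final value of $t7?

li $t3, 35 → $t3=35
li $t7, -8 → $t7=-8
sub $t7, $t3, 18 → $t7=35-18=17
sw $t3, (44) → M[44]=35
or $t3, $t7, 19 → $t3=17|19=19
xor $t7, $t7, 18 → $t7=17^18=3
xor $t3, $t3, 10 → $t3=19^10=25
halt.

3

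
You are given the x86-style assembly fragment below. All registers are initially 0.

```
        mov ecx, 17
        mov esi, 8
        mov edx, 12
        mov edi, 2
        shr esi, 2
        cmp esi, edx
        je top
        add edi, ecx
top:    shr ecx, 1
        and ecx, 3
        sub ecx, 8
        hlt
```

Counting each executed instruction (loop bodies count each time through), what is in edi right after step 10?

19

ecx=17
esi=8
edx=12
edi=2
esi=8>>2=2
cmp esi, edx  (cmp 2,12)
je top: not taken
edi=2+17=19
ecx=17>>1=8
ecx=8&3=0
After step 10: edi = 19.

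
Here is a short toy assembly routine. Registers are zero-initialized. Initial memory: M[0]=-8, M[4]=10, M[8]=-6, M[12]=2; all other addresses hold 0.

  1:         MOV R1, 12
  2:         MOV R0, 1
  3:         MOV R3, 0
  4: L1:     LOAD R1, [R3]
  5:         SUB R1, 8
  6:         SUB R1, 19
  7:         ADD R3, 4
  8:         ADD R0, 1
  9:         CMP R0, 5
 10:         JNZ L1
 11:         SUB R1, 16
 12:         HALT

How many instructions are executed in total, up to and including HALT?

33

after MOV R1, 12: R1=12
after MOV R0, 1: R0=1
after MOV R3, 0: R3=0
after LOAD R1, [R3]: R1=M[0]=-8
after SUB R1, 8: R1=(-8)-8=-16
after SUB R1, 19: R1=(-16)-19=-35
after ADD R3, 4: R3=0+4=4
after ADD R0, 1: R0=1+1=2
CMP R0, 5  (cmp 2,5)
JNZ L1: taken
after LOAD R1, [R3]: R1=M[4]=10
after SUB R1, 8: R1=10-8=2
after SUB R1, 19: R1=2-19=-17
after ADD R3, 4: R3=4+4=8
after ADD R0, 1: R0=2+1=3
CMP R0, 5  (cmp 3,5)
JNZ L1: taken
after LOAD R1, [R3]: R1=M[8]=-6
after SUB R1, 8: R1=(-6)-8=-14
after SUB R1, 19: R1=(-14)-19=-33
after ADD R3, 4: R3=8+4=12
after ADD R0, 1: R0=3+1=4
CMP R0, 5  (cmp 4,5)
JNZ L1: taken
after LOAD R1, [R3]: R1=M[12]=2
after SUB R1, 8: R1=2-8=-6
after SUB R1, 19: R1=(-6)-19=-25
after ADD R3, 4: R3=12+4=16
after ADD R0, 1: R0=4+1=5
CMP R0, 5  (cmp 5,5)
JNZ L1: not taken
after SUB R1, 16: R1=(-25)-16=-41
halt.
Total executed instructions: 33.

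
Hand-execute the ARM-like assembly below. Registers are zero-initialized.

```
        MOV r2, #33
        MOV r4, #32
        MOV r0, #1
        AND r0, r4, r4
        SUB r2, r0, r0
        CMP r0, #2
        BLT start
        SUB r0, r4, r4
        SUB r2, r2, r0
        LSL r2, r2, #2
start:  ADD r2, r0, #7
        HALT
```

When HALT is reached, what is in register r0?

0

after MOV r2, #33: r2=33
after MOV r4, #32: r4=32
after MOV r0, #1: r0=1
after AND r0, r4, r4: r0=32&32=32
after SUB r2, r0, r0: r2=32-32=0
CMP r0, #2  (cmp 32,2)
BLT start: not taken
after SUB r0, r4, r4: r0=32-32=0
after SUB r2, r2, r0: r2=0-0=0
after LSL r2, r2, #2: r2=0<<2=0
after ADD r2, r0, #7: r2=0+7=7
halt.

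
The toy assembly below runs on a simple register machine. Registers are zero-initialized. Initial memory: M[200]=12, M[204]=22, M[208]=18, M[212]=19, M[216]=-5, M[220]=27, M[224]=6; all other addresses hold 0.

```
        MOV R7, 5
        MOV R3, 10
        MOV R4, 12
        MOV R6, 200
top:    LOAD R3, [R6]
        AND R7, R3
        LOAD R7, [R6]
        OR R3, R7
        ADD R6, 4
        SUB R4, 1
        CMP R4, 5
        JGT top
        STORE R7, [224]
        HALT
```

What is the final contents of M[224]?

MOV R7, 5 → R7=5
MOV R3, 10 → R3=10
MOV R4, 12 → R4=12
MOV R6, 200 → R6=200
LOAD R3, [R6] → R3=M[200]=12
AND R7, R3 → R7=5&12=4
LOAD R7, [R6] → R7=M[200]=12
OR R3, R7 → R3=12|12=12
ADD R6, 4 → R6=200+4=204
SUB R4, 1 → R4=12-1=11
CMP R4, 5  (cmp 11,5)
JGT top: taken
LOAD R3, [R6] → R3=M[204]=22
AND R7, R3 → R7=12&22=4
LOAD R7, [R6] → R7=M[204]=22
OR R3, R7 → R3=22|22=22
ADD R6, 4 → R6=204+4=208
SUB R4, 1 → R4=11-1=10
CMP R4, 5  (cmp 10,5)
JGT top: taken
LOAD R3, [R6] → R3=M[208]=18
AND R7, R3 → R7=22&18=18
LOAD R7, [R6] → R7=M[208]=18
OR R3, R7 → R3=18|18=18
ADD R6, 4 → R6=208+4=212
SUB R4, 1 → R4=10-1=9
CMP R4, 5  (cmp 9,5)
JGT top: taken
LOAD R3, [R6] → R3=M[212]=19
AND R7, R3 → R7=18&19=18
LOAD R7, [R6] → R7=M[212]=19
OR R3, R7 → R3=19|19=19
ADD R6, 4 → R6=212+4=216
SUB R4, 1 → R4=9-1=8
CMP R4, 5  (cmp 8,5)
JGT top: taken
LOAD R3, [R6] → R3=M[216]=-5
AND R7, R3 → R7=19&(-5)=19
LOAD R7, [R6] → R7=M[216]=-5
OR R3, R7 → R3=(-5)|(-5)=-5
ADD R6, 4 → R6=216+4=220
SUB R4, 1 → R4=8-1=7
CMP R4, 5  (cmp 7,5)
JGT top: taken
LOAD R3, [R6] → R3=M[220]=27
AND R7, R3 → R7=(-5)&27=27
LOAD R7, [R6] → R7=M[220]=27
OR R3, R7 → R3=27|27=27
ADD R6, 4 → R6=220+4=224
SUB R4, 1 → R4=7-1=6
CMP R4, 5  (cmp 6,5)
JGT top: taken
LOAD R3, [R6] → R3=M[224]=6
AND R7, R3 → R7=27&6=2
LOAD R7, [R6] → R7=M[224]=6
OR R3, R7 → R3=6|6=6
ADD R6, 4 → R6=224+4=228
SUB R4, 1 → R4=6-1=5
CMP R4, 5  (cmp 5,5)
JGT top: not taken
STORE R7, [224] → M[224]=6
halt.

6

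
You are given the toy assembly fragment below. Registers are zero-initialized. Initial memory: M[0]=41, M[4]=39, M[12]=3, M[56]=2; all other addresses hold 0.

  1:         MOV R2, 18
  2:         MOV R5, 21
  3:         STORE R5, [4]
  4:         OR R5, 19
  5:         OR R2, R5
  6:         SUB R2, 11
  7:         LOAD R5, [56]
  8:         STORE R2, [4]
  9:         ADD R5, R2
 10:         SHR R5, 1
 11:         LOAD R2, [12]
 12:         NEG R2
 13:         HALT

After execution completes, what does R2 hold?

-3

R2=18
R5=21
STORE R5, [4] → M[4]=21
R5=21|19=23
R2=18|23=23
R2=23-11=12
R5=M[56]=2
STORE R2, [4] → M[4]=12
R5=2+12=14
R5=14>>1=7
R2=M[12]=3
R2=-(3)=-3
halt.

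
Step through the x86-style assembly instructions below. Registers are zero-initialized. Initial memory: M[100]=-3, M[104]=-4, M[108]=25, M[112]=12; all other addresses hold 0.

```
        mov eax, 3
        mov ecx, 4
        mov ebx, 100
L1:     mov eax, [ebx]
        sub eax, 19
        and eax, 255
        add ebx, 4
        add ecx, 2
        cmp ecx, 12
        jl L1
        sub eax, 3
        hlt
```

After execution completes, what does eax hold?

mov eax, 3 → eax=3
mov ecx, 4 → ecx=4
mov ebx, 100 → ebx=100
mov eax, [ebx] → eax=M[100]=-3
sub eax, 19 → eax=(-3)-19=-22
and eax, 255 → eax=(-22)&255=234
add ebx, 4 → ebx=100+4=104
add ecx, 2 → ecx=4+2=6
cmp ecx, 12  (cmp 6,12)
jl L1: taken
mov eax, [ebx] → eax=M[104]=-4
sub eax, 19 → eax=(-4)-19=-23
and eax, 255 → eax=(-23)&255=233
add ebx, 4 → ebx=104+4=108
add ecx, 2 → ecx=6+2=8
cmp ecx, 12  (cmp 8,12)
jl L1: taken
mov eax, [ebx] → eax=M[108]=25
sub eax, 19 → eax=25-19=6
and eax, 255 → eax=6&255=6
add ebx, 4 → ebx=108+4=112
add ecx, 2 → ecx=8+2=10
cmp ecx, 12  (cmp 10,12)
jl L1: taken
mov eax, [ebx] → eax=M[112]=12
sub eax, 19 → eax=12-19=-7
and eax, 255 → eax=(-7)&255=249
add ebx, 4 → ebx=112+4=116
add ecx, 2 → ecx=10+2=12
cmp ecx, 12  (cmp 12,12)
jl L1: not taken
sub eax, 3 → eax=249-3=246
halt.

246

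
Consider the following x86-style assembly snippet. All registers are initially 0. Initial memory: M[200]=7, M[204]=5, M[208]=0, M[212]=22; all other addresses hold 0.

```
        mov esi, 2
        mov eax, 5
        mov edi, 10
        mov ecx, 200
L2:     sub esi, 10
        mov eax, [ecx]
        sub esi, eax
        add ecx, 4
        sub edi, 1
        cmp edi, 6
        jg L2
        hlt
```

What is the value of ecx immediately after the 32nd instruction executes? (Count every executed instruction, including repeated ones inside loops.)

216

esi=2
eax=5
edi=10
ecx=200
esi=2-10=-8
eax=M[200]=7
esi=(-8)-7=-15
ecx=200+4=204
edi=10-1=9
cmp edi, 6  (cmp 9,6)
jg L2: taken
esi=(-15)-10=-25
eax=M[204]=5
esi=(-25)-5=-30
ecx=204+4=208
edi=9-1=8
cmp edi, 6  (cmp 8,6)
jg L2: taken
esi=(-30)-10=-40
eax=M[208]=0
esi=(-40)-0=-40
ecx=208+4=212
edi=8-1=7
cmp edi, 6  (cmp 7,6)
jg L2: taken
esi=(-40)-10=-50
eax=M[212]=22
esi=(-50)-22=-72
ecx=212+4=216
edi=7-1=6
cmp edi, 6  (cmp 6,6)
jg L2: not taken
After step 32: ecx = 216.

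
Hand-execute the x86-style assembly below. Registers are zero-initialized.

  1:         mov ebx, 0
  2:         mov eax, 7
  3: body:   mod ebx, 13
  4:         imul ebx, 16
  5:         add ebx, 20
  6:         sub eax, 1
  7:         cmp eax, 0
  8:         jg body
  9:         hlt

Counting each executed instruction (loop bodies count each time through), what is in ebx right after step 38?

52

mov ebx, 0 → ebx=0
mov eax, 7 → eax=7
mod ebx, 13 → ebx=0%13=0
imul ebx, 16 → ebx=0*16=0
add ebx, 20 → ebx=0+20=20
sub eax, 1 → eax=7-1=6
cmp eax, 0  (cmp 6,0)
jg body: taken
mod ebx, 13 → ebx=20%13=7
imul ebx, 16 → ebx=7*16=112
add ebx, 20 → ebx=112+20=132
sub eax, 1 → eax=6-1=5
cmp eax, 0  (cmp 5,0)
jg body: taken
mod ebx, 13 → ebx=132%13=2
imul ebx, 16 → ebx=2*16=32
add ebx, 20 → ebx=32+20=52
sub eax, 1 → eax=5-1=4
cmp eax, 0  (cmp 4,0)
jg body: taken
mod ebx, 13 → ebx=52%13=0
imul ebx, 16 → ebx=0*16=0
add ebx, 20 → ebx=0+20=20
sub eax, 1 → eax=4-1=3
cmp eax, 0  (cmp 3,0)
jg body: taken
mod ebx, 13 → ebx=20%13=7
imul ebx, 16 → ebx=7*16=112
add ebx, 20 → ebx=112+20=132
sub eax, 1 → eax=3-1=2
cmp eax, 0  (cmp 2,0)
jg body: taken
mod ebx, 13 → ebx=132%13=2
imul ebx, 16 → ebx=2*16=32
add ebx, 20 → ebx=32+20=52
sub eax, 1 → eax=2-1=1
cmp eax, 0  (cmp 1,0)
jg body: taken
After step 38: ebx = 52.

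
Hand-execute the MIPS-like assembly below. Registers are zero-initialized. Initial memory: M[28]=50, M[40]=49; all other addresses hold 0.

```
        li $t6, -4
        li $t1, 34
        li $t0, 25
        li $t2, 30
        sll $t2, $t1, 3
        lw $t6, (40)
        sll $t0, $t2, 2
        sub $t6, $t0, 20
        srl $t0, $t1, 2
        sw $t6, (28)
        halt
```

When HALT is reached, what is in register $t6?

1068

after li $t6, -4: $t6=-4
after li $t1, 34: $t1=34
after li $t0, 25: $t0=25
after li $t2, 30: $t2=30
after sll $t2, $t1, 3: $t2=34<<3=272
after lw $t6, (40): $t6=M[40]=49
after sll $t0, $t2, 2: $t0=272<<2=1088
after sub $t6, $t0, 20: $t6=1088-20=1068
after srl $t0, $t1, 2: $t0=34>>2=8
sw $t6, (28) → M[28]=1068
halt.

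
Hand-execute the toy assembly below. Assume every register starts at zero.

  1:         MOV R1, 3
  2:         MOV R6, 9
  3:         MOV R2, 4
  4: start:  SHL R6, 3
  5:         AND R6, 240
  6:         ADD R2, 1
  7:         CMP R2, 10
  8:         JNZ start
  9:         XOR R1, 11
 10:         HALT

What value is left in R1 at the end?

after MOV R1, 3: R1=3
after MOV R6, 9: R6=9
after MOV R2, 4: R2=4
after SHL R6, 3: R6=9<<3=72
after AND R6, 240: R6=72&240=64
after ADD R2, 1: R2=4+1=5
CMP R2, 10  (cmp 5,10)
JNZ start: taken
after SHL R6, 3: R6=64<<3=512
after AND R6, 240: R6=512&240=0
after ADD R2, 1: R2=5+1=6
CMP R2, 10  (cmp 6,10)
JNZ start: taken
after SHL R6, 3: R6=0<<3=0
after AND R6, 240: R6=0&240=0
after ADD R2, 1: R2=6+1=7
CMP R2, 10  (cmp 7,10)
JNZ start: taken
after SHL R6, 3: R6=0<<3=0
after AND R6, 240: R6=0&240=0
after ADD R2, 1: R2=7+1=8
CMP R2, 10  (cmp 8,10)
JNZ start: taken
after SHL R6, 3: R6=0<<3=0
after AND R6, 240: R6=0&240=0
after ADD R2, 1: R2=8+1=9
CMP R2, 10  (cmp 9,10)
JNZ start: taken
after SHL R6, 3: R6=0<<3=0
after AND R6, 240: R6=0&240=0
after ADD R2, 1: R2=9+1=10
CMP R2, 10  (cmp 10,10)
JNZ start: not taken
after XOR R1, 11: R1=3^11=8
halt.

8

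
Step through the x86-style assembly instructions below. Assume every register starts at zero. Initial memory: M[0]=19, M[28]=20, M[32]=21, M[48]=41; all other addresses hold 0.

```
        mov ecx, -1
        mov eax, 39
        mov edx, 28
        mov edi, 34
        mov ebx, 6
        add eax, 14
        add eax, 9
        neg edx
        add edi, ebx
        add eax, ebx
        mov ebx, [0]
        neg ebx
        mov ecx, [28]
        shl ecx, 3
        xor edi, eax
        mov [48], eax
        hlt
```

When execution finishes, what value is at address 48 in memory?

ecx=-1
eax=39
edx=28
edi=34
ebx=6
eax=39+14=53
eax=53+9=62
edx=-(28)=-28
edi=34+6=40
eax=62+6=68
ebx=M[0]=19
ebx=-(19)=-19
ecx=M[28]=20
ecx=20<<3=160
edi=40^68=108
mov [48], eax → M[48]=68
halt.

68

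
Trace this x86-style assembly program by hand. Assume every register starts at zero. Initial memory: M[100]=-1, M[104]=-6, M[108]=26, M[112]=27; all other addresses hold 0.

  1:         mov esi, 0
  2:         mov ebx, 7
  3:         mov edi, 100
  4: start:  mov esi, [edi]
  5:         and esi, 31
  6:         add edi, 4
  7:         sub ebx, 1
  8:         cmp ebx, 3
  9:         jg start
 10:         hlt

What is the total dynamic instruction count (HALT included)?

esi=0
ebx=7
edi=100
esi=M[100]=-1
esi=(-1)&31=31
edi=100+4=104
ebx=7-1=6
cmp ebx, 3  (cmp 6,3)
jg start: taken
esi=M[104]=-6
esi=(-6)&31=26
edi=104+4=108
ebx=6-1=5
cmp ebx, 3  (cmp 5,3)
jg start: taken
esi=M[108]=26
esi=26&31=26
edi=108+4=112
ebx=5-1=4
cmp ebx, 3  (cmp 4,3)
jg start: taken
esi=M[112]=27
esi=27&31=27
edi=112+4=116
ebx=4-1=3
cmp ebx, 3  (cmp 3,3)
jg start: not taken
halt.
Total executed instructions: 28.

28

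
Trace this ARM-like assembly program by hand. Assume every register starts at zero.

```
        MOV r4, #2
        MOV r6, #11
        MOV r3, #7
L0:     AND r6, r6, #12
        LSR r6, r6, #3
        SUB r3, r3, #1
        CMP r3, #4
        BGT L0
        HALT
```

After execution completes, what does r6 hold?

0

after MOV r4, #2: r4=2
after MOV r6, #11: r6=11
after MOV r3, #7: r3=7
after AND r6, r6, #12: r6=11&12=8
after LSR r6, r6, #3: r6=8>>3=1
after SUB r3, r3, #1: r3=7-1=6
CMP r3, #4  (cmp 6,4)
BGT L0: taken
after AND r6, r6, #12: r6=1&12=0
after LSR r6, r6, #3: r6=0>>3=0
after SUB r3, r3, #1: r3=6-1=5
CMP r3, #4  (cmp 5,4)
BGT L0: taken
after AND r6, r6, #12: r6=0&12=0
after LSR r6, r6, #3: r6=0>>3=0
after SUB r3, r3, #1: r3=5-1=4
CMP r3, #4  (cmp 4,4)
BGT L0: not taken
halt.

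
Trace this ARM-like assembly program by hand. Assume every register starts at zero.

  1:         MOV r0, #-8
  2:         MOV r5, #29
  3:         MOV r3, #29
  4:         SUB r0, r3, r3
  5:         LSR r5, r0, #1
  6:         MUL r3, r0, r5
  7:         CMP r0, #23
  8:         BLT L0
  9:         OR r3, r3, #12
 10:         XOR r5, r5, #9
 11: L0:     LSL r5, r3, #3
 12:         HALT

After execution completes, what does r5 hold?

MOV r0, #-8 → r0=-8
MOV r5, #29 → r5=29
MOV r3, #29 → r3=29
SUB r0, r3, r3 → r0=29-29=0
LSR r5, r0, #1 → r5=0>>1=0
MUL r3, r0, r5 → r3=0*0=0
CMP r0, #23  (cmp 0,23)
BLT L0: taken
LSL r5, r3, #3 → r5=0<<3=0
halt.

0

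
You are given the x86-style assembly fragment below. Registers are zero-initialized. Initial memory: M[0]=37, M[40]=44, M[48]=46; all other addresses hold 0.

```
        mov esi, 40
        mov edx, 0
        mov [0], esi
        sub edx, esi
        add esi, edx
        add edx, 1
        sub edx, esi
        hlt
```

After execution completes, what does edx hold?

-39

mov esi, 40 → esi=40
mov edx, 0 → edx=0
mov [0], esi → M[0]=40
sub edx, esi → edx=0-40=-40
add esi, edx → esi=40+(-40)=0
add edx, 1 → edx=(-40)+1=-39
sub edx, esi → edx=(-39)-0=-39
halt.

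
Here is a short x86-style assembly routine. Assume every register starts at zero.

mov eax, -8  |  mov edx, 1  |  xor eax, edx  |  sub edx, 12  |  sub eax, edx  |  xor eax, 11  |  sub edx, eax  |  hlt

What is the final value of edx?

-26

mov eax, -8 → eax=-8
mov edx, 1 → edx=1
xor eax, edx → eax=(-8)^1=-7
sub edx, 12 → edx=1-12=-11
sub eax, edx → eax=(-7)-(-11)=4
xor eax, 11 → eax=4^11=15
sub edx, eax → edx=(-11)-15=-26
halt.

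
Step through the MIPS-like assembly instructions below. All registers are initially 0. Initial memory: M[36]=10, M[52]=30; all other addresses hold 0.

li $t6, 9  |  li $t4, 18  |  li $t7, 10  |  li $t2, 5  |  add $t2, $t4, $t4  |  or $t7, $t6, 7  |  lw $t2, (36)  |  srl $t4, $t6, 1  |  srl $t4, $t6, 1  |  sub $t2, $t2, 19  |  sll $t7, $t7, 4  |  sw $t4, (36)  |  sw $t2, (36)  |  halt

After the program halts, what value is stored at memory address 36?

-9

li $t6, 9 → $t6=9
li $t4, 18 → $t4=18
li $t7, 10 → $t7=10
li $t2, 5 → $t2=5
add $t2, $t4, $t4 → $t2=18+18=36
or $t7, $t6, 7 → $t7=9|7=15
lw $t2, (36) → $t2=M[36]=10
srl $t4, $t6, 1 → $t4=9>>1=4
srl $t4, $t6, 1 → $t4=9>>1=4
sub $t2, $t2, 19 → $t2=10-19=-9
sll $t7, $t7, 4 → $t7=15<<4=240
sw $t4, (36) → M[36]=4
sw $t2, (36) → M[36]=-9
halt.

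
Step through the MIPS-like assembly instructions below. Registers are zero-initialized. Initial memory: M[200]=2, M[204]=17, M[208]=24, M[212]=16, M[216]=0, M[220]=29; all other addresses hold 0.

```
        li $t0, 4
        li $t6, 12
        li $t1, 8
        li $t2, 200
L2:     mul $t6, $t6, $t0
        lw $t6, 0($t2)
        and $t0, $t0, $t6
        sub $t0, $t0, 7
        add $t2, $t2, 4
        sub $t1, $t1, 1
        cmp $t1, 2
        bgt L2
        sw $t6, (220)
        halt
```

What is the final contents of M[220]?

29

li $t0, 4 → $t0=4
li $t6, 12 → $t6=12
li $t1, 8 → $t1=8
li $t2, 200 → $t2=200
mul $t6, $t6, $t0 → $t6=12*4=48
lw $t6, 0($t2) → $t6=M[200]=2
and $t0, $t0, $t6 → $t0=4&2=0
sub $t0, $t0, 7 → $t0=0-7=-7
add $t2, $t2, 4 → $t2=200+4=204
sub $t1, $t1, 1 → $t1=8-1=7
cmp $t1, 2  (cmp 7,2)
bgt L2: taken
mul $t6, $t6, $t0 → $t6=2*(-7)=-14
lw $t6, 0($t2) → $t6=M[204]=17
and $t0, $t0, $t6 → $t0=(-7)&17=17
sub $t0, $t0, 7 → $t0=17-7=10
add $t2, $t2, 4 → $t2=204+4=208
sub $t1, $t1, 1 → $t1=7-1=6
cmp $t1, 2  (cmp 6,2)
bgt L2: taken
mul $t6, $t6, $t0 → $t6=17*10=170
lw $t6, 0($t2) → $t6=M[208]=24
and $t0, $t0, $t6 → $t0=10&24=8
sub $t0, $t0, 7 → $t0=8-7=1
add $t2, $t2, 4 → $t2=208+4=212
sub $t1, $t1, 1 → $t1=6-1=5
cmp $t1, 2  (cmp 5,2)
bgt L2: taken
mul $t6, $t6, $t0 → $t6=24*1=24
lw $t6, 0($t2) → $t6=M[212]=16
and $t0, $t0, $t6 → $t0=1&16=0
sub $t0, $t0, 7 → $t0=0-7=-7
add $t2, $t2, 4 → $t2=212+4=216
sub $t1, $t1, 1 → $t1=5-1=4
cmp $t1, 2  (cmp 4,2)
bgt L2: taken
mul $t6, $t6, $t0 → $t6=16*(-7)=-112
lw $t6, 0($t2) → $t6=M[216]=0
and $t0, $t0, $t6 → $t0=(-7)&0=0
sub $t0, $t0, 7 → $t0=0-7=-7
add $t2, $t2, 4 → $t2=216+4=220
sub $t1, $t1, 1 → $t1=4-1=3
cmp $t1, 2  (cmp 3,2)
bgt L2: taken
mul $t6, $t6, $t0 → $t6=0*(-7)=0
lw $t6, 0($t2) → $t6=M[220]=29
and $t0, $t0, $t6 → $t0=(-7)&29=25
sub $t0, $t0, 7 → $t0=25-7=18
add $t2, $t2, 4 → $t2=220+4=224
sub $t1, $t1, 1 → $t1=3-1=2
cmp $t1, 2  (cmp 2,2)
bgt L2: not taken
sw $t6, (220) → M[220]=29
halt.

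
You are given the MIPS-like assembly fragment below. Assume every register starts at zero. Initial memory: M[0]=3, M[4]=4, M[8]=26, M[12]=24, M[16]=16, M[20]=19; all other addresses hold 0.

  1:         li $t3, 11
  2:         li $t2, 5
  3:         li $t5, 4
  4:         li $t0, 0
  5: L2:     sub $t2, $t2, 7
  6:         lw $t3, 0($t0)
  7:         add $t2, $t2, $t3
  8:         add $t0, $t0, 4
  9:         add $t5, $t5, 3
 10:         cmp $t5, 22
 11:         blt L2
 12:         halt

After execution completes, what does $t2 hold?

$t3=11
$t2=5
$t5=4
$t0=0
$t2=5-7=-2
$t3=M[0]=3
$t2=(-2)+3=1
$t0=0+4=4
$t5=4+3=7
cmp $t5, 22  (cmp 7,22)
blt L2: taken
$t2=1-7=-6
$t3=M[4]=4
$t2=(-6)+4=-2
$t0=4+4=8
$t5=7+3=10
cmp $t5, 22  (cmp 10,22)
blt L2: taken
$t2=(-2)-7=-9
$t3=M[8]=26
$t2=(-9)+26=17
$t0=8+4=12
$t5=10+3=13
cmp $t5, 22  (cmp 13,22)
blt L2: taken
$t2=17-7=10
$t3=M[12]=24
$t2=10+24=34
$t0=12+4=16
$t5=13+3=16
cmp $t5, 22  (cmp 16,22)
blt L2: taken
$t2=34-7=27
$t3=M[16]=16
$t2=27+16=43
$t0=16+4=20
$t5=16+3=19
cmp $t5, 22  (cmp 19,22)
blt L2: taken
$t2=43-7=36
$t3=M[20]=19
$t2=36+19=55
$t0=20+4=24
$t5=19+3=22
cmp $t5, 22  (cmp 22,22)
blt L2: not taken
halt.

55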